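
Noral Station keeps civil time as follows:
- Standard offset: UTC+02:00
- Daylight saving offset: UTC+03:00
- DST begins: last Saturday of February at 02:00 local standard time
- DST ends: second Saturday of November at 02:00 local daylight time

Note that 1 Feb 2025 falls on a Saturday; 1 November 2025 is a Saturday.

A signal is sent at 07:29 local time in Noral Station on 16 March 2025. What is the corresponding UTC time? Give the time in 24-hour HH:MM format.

1 February 2025 is a Saturday, so Saturdays fall on 1, 8, 15, 22; the last is February 22.
1 November 2025 is a Saturday, so the first Saturday is November 1 and the second is November 8.
Daylight saving runs 22 February – 8 November; 16 March 2025 is inside that window, so Noral Station is at UTC+03:00.
07:29 local − 3h = 04:29 UTC.

04:29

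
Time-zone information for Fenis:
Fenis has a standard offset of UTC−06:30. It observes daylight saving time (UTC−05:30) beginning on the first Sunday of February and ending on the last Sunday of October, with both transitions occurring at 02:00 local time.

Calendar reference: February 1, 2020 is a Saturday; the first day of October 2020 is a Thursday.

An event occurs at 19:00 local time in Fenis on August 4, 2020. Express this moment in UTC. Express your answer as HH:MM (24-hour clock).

00:30

1 February 2020 is a Saturday, so the first Sunday is February 2.
1 October 2020 is a Thursday, so Sundays fall on 4, 11, 18, 25; the last is October 25.
Daylight saving runs 2 February – 25 October; August 4, 2020 is inside that window, so Fenis is at UTC−05:30.
19:00 local + 5h30m = 00:30 UTC (rolling into the next day, 5 August 2020).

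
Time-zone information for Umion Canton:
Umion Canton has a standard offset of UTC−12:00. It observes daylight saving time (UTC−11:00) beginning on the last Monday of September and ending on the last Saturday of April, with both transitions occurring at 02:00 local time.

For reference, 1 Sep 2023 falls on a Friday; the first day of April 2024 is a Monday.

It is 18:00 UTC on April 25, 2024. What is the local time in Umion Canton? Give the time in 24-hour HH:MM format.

07:00

1 September 2023 is a Friday, so Mondays fall on 4, 11, 18, 25; the last is September 25.
1 April 2024 is a Monday, so Saturdays fall on 6, 13, 20, 27; the last is April 27.
At the standard offset (UTC−12:00), 18:00 UTC − 12h = 06:00 Umion Canton standard time.
Daylight saving runs 25 September 2023 – 27 April 2024; the standard-time date in Umion Canton, April 25, 2024, is inside that window, so Umion Canton is at UTC−11:00.
18:00 UTC − 11h = 07:00 local.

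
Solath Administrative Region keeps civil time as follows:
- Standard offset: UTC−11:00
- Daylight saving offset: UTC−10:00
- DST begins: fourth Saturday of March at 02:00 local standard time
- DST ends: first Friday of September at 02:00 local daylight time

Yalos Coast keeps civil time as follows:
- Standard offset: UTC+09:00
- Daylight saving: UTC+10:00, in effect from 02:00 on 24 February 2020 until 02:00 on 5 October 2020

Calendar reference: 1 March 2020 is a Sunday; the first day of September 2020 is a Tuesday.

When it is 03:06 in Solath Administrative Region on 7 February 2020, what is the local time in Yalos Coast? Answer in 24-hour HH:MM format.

23:06

1 March 2020 is a Sunday, so the first Saturday is March 7 and the fourth is March 28.
1 September 2020 is a Tuesday, so the first Friday is September 4.
7 February 2020 is outside the daylight-saving period (28 March – 4 September), so Solath Administrative Region is on standard time, UTC−11:00.
03:06 Solath Administrative Region + 11h = 14:06 UTC.
At the standard offset (UTC+09:00), 14:06 UTC + 9h = 23:06 Yalos Coast standard time.
The standard-time date in Yalos Coast, 7 February 2020, is outside the daylight-saving period (24 February – 5 October), so Yalos Coast is on standard time, UTC+09:00.
14:06 UTC + 9h = 23:06 Yalos Coast.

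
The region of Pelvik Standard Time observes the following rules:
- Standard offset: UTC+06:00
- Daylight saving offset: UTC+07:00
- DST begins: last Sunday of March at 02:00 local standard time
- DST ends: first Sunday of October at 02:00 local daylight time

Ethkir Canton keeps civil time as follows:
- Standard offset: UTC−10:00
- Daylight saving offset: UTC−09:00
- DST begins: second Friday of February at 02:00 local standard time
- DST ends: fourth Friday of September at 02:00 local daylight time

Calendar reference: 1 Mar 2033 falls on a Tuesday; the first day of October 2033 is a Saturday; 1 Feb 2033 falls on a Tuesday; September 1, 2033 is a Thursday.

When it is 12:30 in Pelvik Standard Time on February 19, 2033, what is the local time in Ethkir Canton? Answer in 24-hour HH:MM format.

21:30

1 March 2033 is a Tuesday, so Sundays fall on 6, 13, 20, 27; the last is March 27.
1 October 2033 is a Saturday, so the first Sunday is October 2.
Daylight saving runs 27 March – 2 October; February 19, 2033 is outside that window, so Pelvik Standard Time is on standard time at UTC+06:00.
12:30 Pelvik Standard Time − 6h = 06:30 UTC.
1 February 2033 is a Tuesday, so the first Friday is February 4 and the second is February 11.
1 September 2033 is a Thursday, so the first Friday is September 2 and the fourth is September 23.
At the standard offset (UTC−10:00), 06:30 UTC − 10h = 20:30 Ethkir Canton standard time (rolling into the previous day, 18 February 2033).
Daylight saving runs 11 February – 23 September; the standard-time date in Ethkir Canton, February 18, 2033, is inside that window, so Ethkir Canton is at UTC−09:00.
06:30 UTC − 9h = 21:30 Ethkir Canton (rolling into the previous day, 18 February 2033).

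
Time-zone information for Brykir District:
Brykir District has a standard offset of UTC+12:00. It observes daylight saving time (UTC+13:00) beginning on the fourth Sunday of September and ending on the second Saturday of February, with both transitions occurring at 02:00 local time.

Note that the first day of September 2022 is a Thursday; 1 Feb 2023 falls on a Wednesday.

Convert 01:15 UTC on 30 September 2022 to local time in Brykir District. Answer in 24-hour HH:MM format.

14:15

1 September 2022 is a Thursday, so the first Sunday is September 4 and the fourth is September 25.
1 February 2023 is a Wednesday, so the first Saturday is February 4 and the second is February 11.
At the standard offset (UTC+12:00), 01:15 UTC + 12h = 13:15 Brykir District standard time.
The standard-time date in Brykir District, 30 September 2022, falls between 25 September 2022 and 11 February 2023, so daylight saving is in effect and Brykir District is at UTC+13:00.
01:15 UTC + 13h = 14:15 local.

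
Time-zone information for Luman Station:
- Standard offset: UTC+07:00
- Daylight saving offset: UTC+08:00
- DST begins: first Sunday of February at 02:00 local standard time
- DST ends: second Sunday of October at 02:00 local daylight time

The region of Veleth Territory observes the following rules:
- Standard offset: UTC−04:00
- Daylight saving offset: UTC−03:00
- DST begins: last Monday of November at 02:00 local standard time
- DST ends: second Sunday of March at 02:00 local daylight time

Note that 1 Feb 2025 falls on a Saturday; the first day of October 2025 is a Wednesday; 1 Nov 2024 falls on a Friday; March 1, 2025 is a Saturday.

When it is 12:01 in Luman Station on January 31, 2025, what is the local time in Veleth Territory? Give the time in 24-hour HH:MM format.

1 February 2025 is a Saturday, so the first Sunday is February 2.
1 October 2025 is a Wednesday, so the first Sunday is October 5 and the second is October 12.
January 31, 2025 does not fall between 2 February and 12 October, so daylight saving is not in effect and Luman Station is at UTC+07:00.
12:01 Luman Station − 7h = 05:01 UTC.
1 November 2024 is a Friday, so Mondays fall on 4, 11, 18, 25; the last is November 25.
1 March 2025 is a Saturday, so the first Sunday is March 2 and the second is March 9.
At the standard offset (UTC−04:00), 05:01 UTC − 4h = 01:01 Veleth Territory standard time.
The standard-time date in Veleth Territory, January 31, 2025, lies within the daylight-saving period (25 November 2024 – 9 March 2025), so Veleth Territory is on daylight time, UTC−03:00.
05:01 UTC − 3h = 02:01 Veleth Territory.

02:01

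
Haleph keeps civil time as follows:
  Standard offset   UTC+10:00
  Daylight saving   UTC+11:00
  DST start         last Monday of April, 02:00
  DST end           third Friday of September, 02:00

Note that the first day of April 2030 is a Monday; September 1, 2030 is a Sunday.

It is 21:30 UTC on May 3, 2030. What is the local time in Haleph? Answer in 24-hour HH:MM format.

08:30

1 April 2030 is a Monday, so Mondays fall on 1, 8, 15, 22, 29; the last is April 29.
1 September 2030 is a Sunday, so the first Friday is September 6 and the third is September 20.
At the standard offset (UTC+10:00), 21:30 UTC + 10h = 07:30 Haleph standard time (rolling into the next day, 4 May 2030).
Daylight saving runs 29 April – 20 September; the standard-time date in Haleph, May 4, 2030, is inside that window, so Haleph is at UTC+11:00.
21:30 UTC + 11h = 08:30 local (rolling into the next day, 4 May 2030).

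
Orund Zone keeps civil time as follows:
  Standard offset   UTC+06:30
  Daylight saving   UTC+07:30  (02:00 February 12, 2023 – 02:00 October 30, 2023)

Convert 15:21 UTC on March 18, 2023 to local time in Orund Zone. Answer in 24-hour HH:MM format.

At the standard offset (UTC+06:30), 15:21 UTC + 6h30m = 21:51 Orund Zone standard time.
Daylight saving runs 12 February – 30 October; the standard-time date in Orund Zone, March 18, 2023, is inside that window, so Orund Zone is at UTC+07:30.
15:21 UTC + 7h30m = 22:51 local.

22:51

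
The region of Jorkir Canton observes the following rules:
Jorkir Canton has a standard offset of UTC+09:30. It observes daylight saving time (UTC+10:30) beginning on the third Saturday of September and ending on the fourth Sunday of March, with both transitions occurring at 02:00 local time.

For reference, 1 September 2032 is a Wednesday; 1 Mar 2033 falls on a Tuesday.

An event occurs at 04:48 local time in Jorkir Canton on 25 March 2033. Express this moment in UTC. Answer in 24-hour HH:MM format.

1 September 2032 is a Wednesday, so the first Saturday is September 4 and the third is September 18.
1 March 2033 is a Tuesday, so the first Sunday is March 6 and the fourth is March 27.
Daylight saving runs 18 September 2032 – 27 March 2033; 25 March 2033 is inside that window, so Jorkir Canton is at UTC+10:30.
04:48 local − 10h30m = 18:18 UTC (rolling into the previous day, 24 March 2033).

18:18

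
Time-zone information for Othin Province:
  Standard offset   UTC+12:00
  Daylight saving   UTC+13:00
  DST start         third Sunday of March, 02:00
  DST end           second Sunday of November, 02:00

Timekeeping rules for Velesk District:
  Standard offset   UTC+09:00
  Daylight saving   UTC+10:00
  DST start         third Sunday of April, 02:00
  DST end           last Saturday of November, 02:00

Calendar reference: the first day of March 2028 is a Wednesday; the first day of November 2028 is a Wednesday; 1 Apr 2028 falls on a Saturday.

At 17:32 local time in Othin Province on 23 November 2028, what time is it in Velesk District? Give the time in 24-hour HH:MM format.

15:32

1 March 2028 is a Wednesday, so the first Sunday is March 5 and the third is March 19.
1 November 2028 is a Wednesday, so the first Sunday is November 5 and the second is November 12.
23 November 2028 does not fall between 19 March and 12 November, so daylight saving is not in effect and Othin Province is at UTC+12:00.
17:32 Othin Province − 12h = 05:32 UTC.
1 April 2028 is a Saturday, so the first Sunday is April 2 and the third is April 16.
1 November 2028 is a Wednesday, so Saturdays fall on 4, 11, 18, 25; the last is November 25.
At the standard offset (UTC+09:00), 05:32 UTC + 9h = 14:32 Velesk District standard time.
The standard-time date in Velesk District, 23 November 2028, lies within the daylight-saving period (16 April – 25 November), so Velesk District is on daylight time, UTC+10:00.
05:32 UTC + 10h = 15:32 Velesk District.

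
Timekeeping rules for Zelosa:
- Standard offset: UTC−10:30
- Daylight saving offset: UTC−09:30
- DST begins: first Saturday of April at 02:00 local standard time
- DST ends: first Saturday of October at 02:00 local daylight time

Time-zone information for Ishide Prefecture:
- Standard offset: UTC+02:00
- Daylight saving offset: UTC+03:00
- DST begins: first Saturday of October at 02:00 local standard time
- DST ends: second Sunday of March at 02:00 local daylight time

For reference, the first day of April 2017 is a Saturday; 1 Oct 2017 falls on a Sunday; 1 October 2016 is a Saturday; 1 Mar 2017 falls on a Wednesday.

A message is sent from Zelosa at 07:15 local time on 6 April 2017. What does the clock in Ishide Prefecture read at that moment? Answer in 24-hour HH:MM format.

1 April 2017 is a Saturday, so the first Saturday is April 1.
1 October 2017 is a Sunday, so the first Saturday is October 7.
Daylight saving runs 1 April – 7 October; 6 April 2017 is inside that window, so Zelosa is at UTC−09:30.
07:15 Zelosa + 9h30m = 16:45 UTC.
1 October 2016 is a Saturday, so the first Saturday is October 1.
1 March 2017 is a Wednesday, so the first Sunday is March 5 and the second is March 12.
At the standard offset (UTC+02:00), 16:45 UTC + 2h = 18:45 Ishide Prefecture standard time.
Daylight saving runs 1 October 2016 – 12 March 2017; the standard-time date in Ishide Prefecture, 6 April 2017, is outside that window, so Ishide Prefecture is on standard time at UTC+02:00.
16:45 UTC + 2h = 18:45 Ishide Prefecture.

18:45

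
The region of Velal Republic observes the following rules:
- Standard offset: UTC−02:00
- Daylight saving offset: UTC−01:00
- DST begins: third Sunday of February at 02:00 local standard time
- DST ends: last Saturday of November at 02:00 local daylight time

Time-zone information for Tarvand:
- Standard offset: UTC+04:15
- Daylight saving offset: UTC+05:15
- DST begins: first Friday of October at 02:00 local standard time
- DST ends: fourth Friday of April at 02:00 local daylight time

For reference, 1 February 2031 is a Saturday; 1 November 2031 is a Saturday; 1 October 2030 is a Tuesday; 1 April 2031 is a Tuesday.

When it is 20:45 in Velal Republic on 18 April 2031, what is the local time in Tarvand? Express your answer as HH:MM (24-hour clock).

03:00

1 February 2031 is a Saturday, so the first Sunday is February 2 and the third is February 16.
1 November 2031 is a Saturday, so Saturdays fall on 1, 8, 15, 22, 29; the last is November 29.
18 April 2031 lies within the daylight-saving period (16 February – 29 November), so Velal Republic is on daylight time, UTC−01:00.
20:45 Velal Republic + 1h = 21:45 UTC.
1 October 2030 is a Tuesday, so the first Friday is October 4.
1 April 2031 is a Tuesday, so the first Friday is April 4 and the fourth is April 25.
At the standard offset (UTC+04:15), 21:45 UTC + 4h15m = 02:00 Tarvand standard time (rolling into the next day, 19 April 2031).
The standard-time date in Tarvand, 19 April 2031, falls between 4 October 2030 and 25 April 2031, so daylight saving is in effect and Tarvand is at UTC+05:15.
21:45 UTC + 5h15m = 03:00 Tarvand (rolling into the next day, 19 April 2031).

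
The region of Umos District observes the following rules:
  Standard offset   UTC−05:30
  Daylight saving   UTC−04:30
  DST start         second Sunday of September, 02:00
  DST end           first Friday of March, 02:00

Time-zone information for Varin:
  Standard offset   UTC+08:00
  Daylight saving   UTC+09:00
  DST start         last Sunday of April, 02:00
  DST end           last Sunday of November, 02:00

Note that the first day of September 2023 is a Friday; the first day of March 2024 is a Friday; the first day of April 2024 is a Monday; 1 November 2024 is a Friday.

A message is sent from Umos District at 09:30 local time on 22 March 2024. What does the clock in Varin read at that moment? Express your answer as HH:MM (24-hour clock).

1 September 2023 is a Friday, so the first Sunday is September 3 and the second is September 10.
1 March 2024 is a Friday, so the first Friday is March 1.
22 March 2024 does not fall between 10 September 2023 and 1 March 2024, so daylight saving is not in effect and Umos District is at UTC−05:30.
09:30 Umos District + 5h30m = 15:00 UTC.
1 April 2024 is a Monday, so Sundays fall on 7, 14, 21, 28; the last is April 28.
1 November 2024 is a Friday, so Sundays fall on 3, 10, 17, 24; the last is November 24.
At the standard offset (UTC+08:00), 15:00 UTC + 8h = 23:00 Varin standard time.
The standard-time date in Varin, 22 March 2024, does not fall between 28 April and 24 November, so daylight saving is not in effect and Varin is at UTC+08:00.
15:00 UTC + 8h = 23:00 Varin.

23:00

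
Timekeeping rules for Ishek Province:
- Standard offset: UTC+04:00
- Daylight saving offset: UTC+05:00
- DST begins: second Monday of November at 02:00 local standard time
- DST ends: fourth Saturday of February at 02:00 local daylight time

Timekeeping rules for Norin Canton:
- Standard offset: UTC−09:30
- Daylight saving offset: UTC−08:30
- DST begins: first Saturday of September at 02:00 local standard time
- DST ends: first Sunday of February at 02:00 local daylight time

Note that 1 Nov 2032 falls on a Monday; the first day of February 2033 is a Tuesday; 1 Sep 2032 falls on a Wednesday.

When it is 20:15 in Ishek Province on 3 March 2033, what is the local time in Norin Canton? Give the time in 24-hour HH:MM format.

06:45

1 November 2032 is a Monday, so the first Monday is November 1 and the second is November 8.
1 February 2033 is a Tuesday, so the first Saturday is February 5 and the fourth is February 26.
3 March 2033 is outside the daylight-saving period (8 November 2032 – 26 February 2033), so Ishek Province is on standard time, UTC+04:00.
20:15 Ishek Province − 4h = 16:15 UTC.
1 September 2032 is a Wednesday, so the first Saturday is September 4.
1 February 2033 is a Tuesday, so the first Sunday is February 6.
At the standard offset (UTC−09:30), 16:15 UTC − 9h30m = 06:45 Norin Canton standard time.
The standard-time date in Norin Canton, 3 March 2033, does not fall between 4 September 2032 and 6 February 2033, so daylight saving is not in effect and Norin Canton is at UTC−09:30.
16:15 UTC − 9h30m = 06:45 Norin Canton.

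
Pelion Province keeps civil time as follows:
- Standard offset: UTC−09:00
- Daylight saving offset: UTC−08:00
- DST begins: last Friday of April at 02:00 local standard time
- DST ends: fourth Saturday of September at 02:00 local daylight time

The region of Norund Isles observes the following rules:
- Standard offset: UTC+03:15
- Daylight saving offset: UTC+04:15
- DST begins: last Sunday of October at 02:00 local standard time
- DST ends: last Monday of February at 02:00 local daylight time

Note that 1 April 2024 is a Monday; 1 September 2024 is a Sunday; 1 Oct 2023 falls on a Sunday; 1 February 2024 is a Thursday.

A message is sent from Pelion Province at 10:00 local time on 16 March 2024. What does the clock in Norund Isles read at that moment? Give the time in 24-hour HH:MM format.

1 April 2024 is a Monday, so Fridays fall on 5, 12, 19, 26; the last is April 26.
1 September 2024 is a Sunday, so the first Saturday is September 7 and the fourth is September 28.
16 March 2024 is outside the daylight-saving period (26 April – 28 September), so Pelion Province is on standard time, UTC−09:00.
10:00 Pelion Province + 9h = 19:00 UTC.
1 October 2023 is a Sunday, so Sundays fall on 1, 8, 15, 22, 29; the last is October 29.
1 February 2024 is a Thursday, so Mondays fall on 5, 12, 19, 26; the last is February 26.
At the standard offset (UTC+03:15), 19:00 UTC + 3h15m = 22:15 Norund Isles standard time.
Daylight saving runs 29 October 2023 – 26 February 2024; the standard-time date in Norund Isles, 16 March 2024, is outside that window, so Norund Isles is on standard time at UTC+03:15.
19:00 UTC + 3h15m = 22:15 Norund Isles.

22:15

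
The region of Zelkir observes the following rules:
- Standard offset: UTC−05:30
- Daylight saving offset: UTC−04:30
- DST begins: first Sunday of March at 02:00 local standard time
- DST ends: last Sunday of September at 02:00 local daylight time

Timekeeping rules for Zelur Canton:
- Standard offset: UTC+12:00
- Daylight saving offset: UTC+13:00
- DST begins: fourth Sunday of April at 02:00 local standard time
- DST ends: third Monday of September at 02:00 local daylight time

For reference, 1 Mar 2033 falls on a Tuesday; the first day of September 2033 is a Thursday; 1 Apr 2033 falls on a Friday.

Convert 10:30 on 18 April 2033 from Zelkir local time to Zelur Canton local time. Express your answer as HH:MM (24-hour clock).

1 March 2033 is a Tuesday, so the first Sunday is March 6.
1 September 2033 is a Thursday, so Sundays fall on 4, 11, 18, 25; the last is September 25.
18 April 2033 falls between 6 March and 25 September, so daylight saving is in effect and Zelkir is at UTC−04:30.
10:30 Zelkir + 4h30m = 15:00 UTC.
1 April 2033 is a Friday, so the first Sunday is April 3 and the fourth is April 24.
1 September 2033 is a Thursday, so the first Monday is September 5 and the third is September 19.
At the standard offset (UTC+12:00), 15:00 UTC + 12h = 03:00 Zelur Canton standard time (rolling into the next day, 19 April 2033).
The standard-time date in Zelur Canton, 19 April 2033, is outside the daylight-saving period (24 April – 19 September), so Zelur Canton is on standard time, UTC+12:00.
15:00 UTC + 12h = 03:00 Zelur Canton (rolling into the next day, 19 April 2033).

03:00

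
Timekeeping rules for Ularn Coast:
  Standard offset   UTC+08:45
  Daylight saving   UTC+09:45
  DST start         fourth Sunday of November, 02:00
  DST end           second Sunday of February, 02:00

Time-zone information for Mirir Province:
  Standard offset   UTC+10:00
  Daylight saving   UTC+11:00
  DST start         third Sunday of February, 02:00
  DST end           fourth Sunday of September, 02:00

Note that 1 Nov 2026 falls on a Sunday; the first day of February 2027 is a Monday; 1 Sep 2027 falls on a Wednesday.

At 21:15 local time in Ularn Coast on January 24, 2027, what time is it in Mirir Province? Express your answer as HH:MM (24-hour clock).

1 November 2026 is a Sunday, so the first Sunday is November 1 and the fourth is November 22.
1 February 2027 is a Monday, so the first Sunday is February 7 and the second is February 14.
January 24, 2027 falls between 22 November 2026 and 14 February 2027, so daylight saving is in effect and Ularn Coast is at UTC+09:45.
21:15 Ularn Coast − 9h45m = 11:30 UTC.
1 February 2027 is a Monday, so the first Sunday is February 7 and the third is February 21.
1 September 2027 is a Wednesday, so the first Sunday is September 5 and the fourth is September 26.
At the standard offset (UTC+10:00), 11:30 UTC + 10h = 21:30 Mirir Province standard time.
The standard-time date in Mirir Province, January 24, 2027, does not fall between 21 February and 26 September, so daylight saving is not in effect and Mirir Province is at UTC+10:00.
11:30 UTC + 10h = 21:30 Mirir Province.

21:30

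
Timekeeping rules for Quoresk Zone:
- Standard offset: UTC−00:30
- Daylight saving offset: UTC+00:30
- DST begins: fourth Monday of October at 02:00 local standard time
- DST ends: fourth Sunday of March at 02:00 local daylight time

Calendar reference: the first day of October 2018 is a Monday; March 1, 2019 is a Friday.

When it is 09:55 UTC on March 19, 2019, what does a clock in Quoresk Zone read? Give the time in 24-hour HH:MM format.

10:25

1 October 2018 is a Monday, so the first Monday is October 1 and the fourth is October 22.
1 March 2019 is a Friday, so the first Sunday is March 3 and the fourth is March 24.
At the standard offset (UTC−00:30), 09:55 UTC − 0h30m = 09:25 Quoresk Zone standard time.
Daylight saving runs 22 October 2018 – 24 March 2019; the standard-time date in Quoresk Zone, March 19, 2019, is inside that window, so Quoresk Zone is at UTC+00:30.
09:55 UTC + 0h30m = 10:25 local.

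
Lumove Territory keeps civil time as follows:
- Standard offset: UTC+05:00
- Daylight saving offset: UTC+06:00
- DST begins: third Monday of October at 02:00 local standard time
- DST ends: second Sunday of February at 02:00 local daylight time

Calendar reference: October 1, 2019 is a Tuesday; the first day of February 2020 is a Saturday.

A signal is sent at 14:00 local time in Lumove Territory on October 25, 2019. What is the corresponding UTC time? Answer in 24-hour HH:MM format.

1 October 2019 is a Tuesday, so the first Monday is October 7 and the third is October 21.
1 February 2020 is a Saturday, so the first Sunday is February 2 and the second is February 9.
October 25, 2019 lies within the daylight-saving period (21 October 2019 – 9 February 2020), so Lumove Territory is on daylight time, UTC+06:00.
14:00 local − 6h = 08:00 UTC.

08:00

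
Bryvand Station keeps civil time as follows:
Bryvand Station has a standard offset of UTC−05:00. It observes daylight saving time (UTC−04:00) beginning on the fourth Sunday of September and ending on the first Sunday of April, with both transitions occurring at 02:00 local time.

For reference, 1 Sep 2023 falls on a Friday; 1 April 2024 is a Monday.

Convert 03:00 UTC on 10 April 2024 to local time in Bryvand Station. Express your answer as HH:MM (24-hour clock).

22:00

1 September 2023 is a Friday, so the first Sunday is September 3 and the fourth is September 24.
1 April 2024 is a Monday, so the first Sunday is April 7.
At the standard offset (UTC−05:00), 03:00 UTC − 5h = 22:00 Bryvand Station standard time (rolling into the previous day, 9 April 2024).
Daylight saving runs 24 September 2023 – 7 April 2024; the standard-time date in Bryvand Station, 9 April 2024, is outside that window, so Bryvand Station is on standard time at UTC−05:00.
03:00 UTC − 5h = 22:00 local (rolling into the previous day, 9 April 2024).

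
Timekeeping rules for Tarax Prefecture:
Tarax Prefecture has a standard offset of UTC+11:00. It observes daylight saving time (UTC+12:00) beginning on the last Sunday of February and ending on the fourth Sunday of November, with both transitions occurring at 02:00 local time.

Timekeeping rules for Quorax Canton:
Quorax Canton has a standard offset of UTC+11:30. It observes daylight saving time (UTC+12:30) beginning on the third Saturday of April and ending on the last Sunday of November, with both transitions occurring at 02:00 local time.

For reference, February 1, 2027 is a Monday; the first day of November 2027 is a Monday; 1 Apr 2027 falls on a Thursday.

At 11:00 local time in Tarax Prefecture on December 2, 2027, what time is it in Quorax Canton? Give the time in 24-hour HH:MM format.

1 February 2027 is a Monday, so Sundays fall on 7, 14, 21, 28; the last is February 28.
1 November 2027 is a Monday, so the first Sunday is November 7 and the fourth is November 28.
December 2, 2027 is outside the daylight-saving period (28 February – 28 November), so Tarax Prefecture is on standard time, UTC+11:00.
11:00 Tarax Prefecture − 11h = 00:00 UTC.
1 April 2027 is a Thursday, so the first Saturday is April 3 and the third is April 17.
1 November 2027 is a Monday, so Sundays fall on 7, 14, 21, 28; the last is November 28.
At the standard offset (UTC+11:30), 00:00 UTC + 11h30m = 11:30 Quorax Canton standard time.
The standard-time date in Quorax Canton, December 2, 2027, is outside the daylight-saving period (17 April – 28 November), so Quorax Canton is on standard time, UTC+11:30.
00:00 UTC + 11h30m = 11:30 Quorax Canton.

11:30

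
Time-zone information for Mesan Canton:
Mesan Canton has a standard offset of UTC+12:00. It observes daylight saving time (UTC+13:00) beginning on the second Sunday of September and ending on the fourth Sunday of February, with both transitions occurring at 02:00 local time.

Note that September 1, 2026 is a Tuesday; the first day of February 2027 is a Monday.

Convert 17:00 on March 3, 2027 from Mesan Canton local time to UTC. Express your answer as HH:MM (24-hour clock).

1 September 2026 is a Tuesday, so the first Sunday is September 6 and the second is September 13.
1 February 2027 is a Monday, so the first Sunday is February 7 and the fourth is February 28.
Daylight saving runs 13 September 2026 – 28 February 2027; March 3, 2027 is outside that window, so Mesan Canton is on standard time at UTC+12:00.
17:00 local − 12h = 05:00 UTC.

05:00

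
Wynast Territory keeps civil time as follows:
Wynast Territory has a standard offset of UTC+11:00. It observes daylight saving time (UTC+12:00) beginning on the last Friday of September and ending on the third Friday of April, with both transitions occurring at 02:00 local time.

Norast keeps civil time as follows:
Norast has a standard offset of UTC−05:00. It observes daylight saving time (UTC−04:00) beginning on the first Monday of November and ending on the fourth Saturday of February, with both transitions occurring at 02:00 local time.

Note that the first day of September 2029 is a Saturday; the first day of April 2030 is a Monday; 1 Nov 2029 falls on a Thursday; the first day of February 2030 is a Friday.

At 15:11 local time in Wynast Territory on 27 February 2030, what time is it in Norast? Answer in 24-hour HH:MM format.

1 September 2029 is a Saturday, so Fridays fall on 7, 14, 21, 28; the last is September 28.
1 April 2030 is a Monday, so the first Friday is April 5 and the third is April 19.
Daylight saving runs 28 September 2029 – 19 April 2030; 27 February 2030 is inside that window, so Wynast Territory is at UTC+12:00.
15:11 Wynast Territory − 12h = 03:11 UTC.
1 November 2029 is a Thursday, so the first Monday is November 5.
1 February 2030 is a Friday, so the first Saturday is February 2 and the fourth is February 23.
At the standard offset (UTC−05:00), 03:11 UTC − 5h = 22:11 Norast standard time (rolling into the previous day, 26 February 2030).
The standard-time date in Norast, 26 February 2030, is outside the daylight-saving period (5 November 2029 – 23 February 2030), so Norast is on standard time, UTC−05:00.
03:11 UTC − 5h = 22:11 Norast (rolling into the previous day, 26 February 2030).

22:11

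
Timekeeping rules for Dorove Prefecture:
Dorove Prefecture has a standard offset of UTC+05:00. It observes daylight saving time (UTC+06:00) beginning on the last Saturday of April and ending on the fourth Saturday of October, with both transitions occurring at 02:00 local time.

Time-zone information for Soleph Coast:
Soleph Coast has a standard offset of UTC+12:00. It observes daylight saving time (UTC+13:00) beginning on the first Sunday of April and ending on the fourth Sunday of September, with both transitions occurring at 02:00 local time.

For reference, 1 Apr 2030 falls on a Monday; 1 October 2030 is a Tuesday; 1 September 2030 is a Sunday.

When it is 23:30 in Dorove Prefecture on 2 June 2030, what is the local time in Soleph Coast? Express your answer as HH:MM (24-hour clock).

06:30

1 April 2030 is a Monday, so Saturdays fall on 6, 13, 20, 27; the last is April 27.
1 October 2030 is a Tuesday, so the first Saturday is October 5 and the fourth is October 26.
Daylight saving runs 27 April – 26 October; 2 June 2030 is inside that window, so Dorove Prefecture is at UTC+06:00.
23:30 Dorove Prefecture − 6h = 17:30 UTC.
1 April 2030 is a Monday, so the first Sunday is April 7.
1 September 2030 is a Sunday, so the first Sunday is September 1 and the fourth is September 22.
At the standard offset (UTC+12:00), 17:30 UTC + 12h = 05:30 Soleph Coast standard time (rolling into the next day, 3 June 2030).
Daylight saving runs 7 April – 22 September; the standard-time date in Soleph Coast, 3 June 2030, is inside that window, so Soleph Coast is at UTC+13:00.
17:30 UTC + 13h = 06:30 Soleph Coast (rolling into the next day, 3 June 2030).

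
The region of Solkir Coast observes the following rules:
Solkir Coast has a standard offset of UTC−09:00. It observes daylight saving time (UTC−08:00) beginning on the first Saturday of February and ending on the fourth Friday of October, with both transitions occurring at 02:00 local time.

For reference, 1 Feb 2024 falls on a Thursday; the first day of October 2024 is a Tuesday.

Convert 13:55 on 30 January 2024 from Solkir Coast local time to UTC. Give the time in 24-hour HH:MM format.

1 February 2024 is a Thursday, so the first Saturday is February 3.
1 October 2024 is a Tuesday, so the first Friday is October 4 and the fourth is October 25.
30 January 2024 is outside the daylight-saving period (3 February – 25 October), so Solkir Coast is on standard time, UTC−09:00.
13:55 local + 9h = 22:55 UTC.

22:55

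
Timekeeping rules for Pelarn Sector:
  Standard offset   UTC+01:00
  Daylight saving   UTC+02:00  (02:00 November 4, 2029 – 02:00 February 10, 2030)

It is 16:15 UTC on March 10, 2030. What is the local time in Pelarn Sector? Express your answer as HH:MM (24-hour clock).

17:15

At the standard offset (UTC+01:00), 16:15 UTC + 1h = 17:15 Pelarn Sector standard time.
The standard-time date in Pelarn Sector, March 10, 2030, does not fall between 4 November 2029 and 10 February 2030, so daylight saving is not in effect and Pelarn Sector is at UTC+01:00.
16:15 UTC + 1h = 17:15 local.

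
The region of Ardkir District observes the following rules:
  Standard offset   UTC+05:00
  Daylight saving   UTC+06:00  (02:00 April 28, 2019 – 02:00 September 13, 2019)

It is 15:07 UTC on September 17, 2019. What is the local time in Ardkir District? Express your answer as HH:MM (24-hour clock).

At the standard offset (UTC+05:00), 15:07 UTC + 5h = 20:07 Ardkir District standard time.
The standard-time date in Ardkir District, September 17, 2019, does not fall between 28 April and 13 September, so daylight saving is not in effect and Ardkir District is at UTC+05:00.
15:07 UTC + 5h = 20:07 local.

20:07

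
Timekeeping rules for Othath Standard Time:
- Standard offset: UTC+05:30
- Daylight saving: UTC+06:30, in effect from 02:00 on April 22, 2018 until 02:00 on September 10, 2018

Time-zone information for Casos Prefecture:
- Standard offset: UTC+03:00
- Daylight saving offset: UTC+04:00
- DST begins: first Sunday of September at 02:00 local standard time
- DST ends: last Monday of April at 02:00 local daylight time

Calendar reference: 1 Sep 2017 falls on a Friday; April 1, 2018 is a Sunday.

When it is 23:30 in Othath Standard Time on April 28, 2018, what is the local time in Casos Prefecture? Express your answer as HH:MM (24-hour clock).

21:00

April 28, 2018 falls between 22 April and 10 September, so daylight saving is in effect and Othath Standard Time is at UTC+06:30.
23:30 Othath Standard Time − 6h30m = 17:00 UTC.
1 September 2017 is a Friday, so the first Sunday is September 3.
1 April 2018 is a Sunday, so Mondays fall on 2, 9, 16, 23, 30; the last is April 30.
At the standard offset (UTC+03:00), 17:00 UTC + 3h = 20:00 Casos Prefecture standard time.
Daylight saving runs 3 September 2017 – 30 April 2018; the standard-time date in Casos Prefecture, April 28, 2018, is inside that window, so Casos Prefecture is at UTC+04:00.
17:00 UTC + 4h = 21:00 Casos Prefecture.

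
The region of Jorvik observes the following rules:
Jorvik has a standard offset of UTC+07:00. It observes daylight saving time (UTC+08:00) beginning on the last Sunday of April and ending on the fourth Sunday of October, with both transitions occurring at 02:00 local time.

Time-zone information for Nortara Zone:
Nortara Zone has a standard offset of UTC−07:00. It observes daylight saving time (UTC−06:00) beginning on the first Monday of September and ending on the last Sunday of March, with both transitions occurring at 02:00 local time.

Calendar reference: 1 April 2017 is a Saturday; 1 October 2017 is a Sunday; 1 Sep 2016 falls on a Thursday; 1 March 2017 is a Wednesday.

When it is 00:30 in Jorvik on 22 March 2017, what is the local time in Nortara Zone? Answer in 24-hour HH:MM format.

1 April 2017 is a Saturday, so Sundays fall on 2, 9, 16, 23, 30; the last is April 30.
1 October 2017 is a Sunday, so the first Sunday is October 1 and the fourth is October 22.
22 March 2017 is outside the daylight-saving period (30 April – 22 October), so Jorvik is on standard time, UTC+07:00.
00:30 Jorvik − 7h = 17:30 UTC (rolling into the previous day, 21 March 2017).
1 September 2016 is a Thursday, so the first Monday is September 5.
1 March 2017 is a Wednesday, so Sundays fall on 5, 12, 19, 26; the last is March 26.
At the standard offset (UTC−07:00), 17:30 UTC − 7h = 10:30 Nortara Zone standard time.
The standard-time date in Nortara Zone, 21 March 2017, falls between 5 September 2016 and 26 March 2017, so daylight saving is in effect and Nortara Zone is at UTC−06:00.
17:30 UTC − 6h = 11:30 Nortara Zone.

11:30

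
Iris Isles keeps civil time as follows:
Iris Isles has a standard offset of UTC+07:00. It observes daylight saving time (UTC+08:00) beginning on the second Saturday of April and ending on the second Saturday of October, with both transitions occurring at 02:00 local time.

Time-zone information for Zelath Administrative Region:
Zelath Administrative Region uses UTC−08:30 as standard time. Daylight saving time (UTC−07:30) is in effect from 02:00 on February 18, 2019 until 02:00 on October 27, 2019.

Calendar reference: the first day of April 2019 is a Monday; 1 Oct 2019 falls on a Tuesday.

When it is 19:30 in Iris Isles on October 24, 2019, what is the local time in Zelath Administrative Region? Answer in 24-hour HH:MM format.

1 April 2019 is a Monday, so the first Saturday is April 6 and the second is April 13.
1 October 2019 is a Tuesday, so the first Saturday is October 5 and the second is October 12.
Daylight saving runs 13 April – 12 October; October 24, 2019 is outside that window, so Iris Isles is on standard time at UTC+07:00.
19:30 Iris Isles − 7h = 12:30 UTC.
At the standard offset (UTC−08:30), 12:30 UTC − 8h30m = 04:00 Zelath Administrative Region standard time.
The standard-time date in Zelath Administrative Region, October 24, 2019, falls between 18 February and 27 October, so daylight saving is in effect and Zelath Administrative Region is at UTC−07:30.
12:30 UTC − 7h30m = 05:00 Zelath Administrative Region.

05:00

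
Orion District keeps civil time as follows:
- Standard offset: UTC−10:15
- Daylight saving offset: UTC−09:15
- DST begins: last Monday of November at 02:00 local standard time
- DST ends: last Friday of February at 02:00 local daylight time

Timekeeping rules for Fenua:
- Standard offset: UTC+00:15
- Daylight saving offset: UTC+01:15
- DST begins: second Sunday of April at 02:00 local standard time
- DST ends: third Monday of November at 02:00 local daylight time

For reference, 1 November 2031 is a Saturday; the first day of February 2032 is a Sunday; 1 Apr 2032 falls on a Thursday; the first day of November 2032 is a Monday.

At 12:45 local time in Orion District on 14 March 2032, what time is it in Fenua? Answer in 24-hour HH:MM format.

23:15

1 November 2031 is a Saturday, so Mondays fall on 3, 10, 17, 24; the last is November 24.
1 February 2032 is a Sunday, so Fridays fall on 6, 13, 20, 27; the last is February 27.
Daylight saving runs 24 November 2031 – 27 February 2032; 14 March 2032 is outside that window, so Orion District is on standard time at UTC−10:15.
12:45 Orion District + 10h15m = 23:00 UTC.
1 April 2032 is a Thursday, so the first Sunday is April 4 and the second is April 11.
1 November 2032 is a Monday, so the first Monday is November 1 and the third is November 15.
At the standard offset (UTC+00:15), 23:00 UTC + 0h15m = 23:15 Fenua standard time.
The standard-time date in Fenua, 14 March 2032, is outside the daylight-saving period (11 April – 15 November), so Fenua is on standard time, UTC+00:15.
23:00 UTC + 0h15m = 23:15 Fenua.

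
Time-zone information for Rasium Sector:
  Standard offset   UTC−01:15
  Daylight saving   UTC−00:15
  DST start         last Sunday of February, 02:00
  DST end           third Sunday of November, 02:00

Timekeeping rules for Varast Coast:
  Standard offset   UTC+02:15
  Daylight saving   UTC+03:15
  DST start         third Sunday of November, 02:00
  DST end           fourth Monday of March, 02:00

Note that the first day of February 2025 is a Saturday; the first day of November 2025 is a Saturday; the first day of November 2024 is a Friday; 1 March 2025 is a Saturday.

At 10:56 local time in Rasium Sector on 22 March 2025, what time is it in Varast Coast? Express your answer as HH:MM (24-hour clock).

1 February 2025 is a Saturday, so Sundays fall on 2, 9, 16, 23; the last is February 23.
1 November 2025 is a Saturday, so the first Sunday is November 2 and the third is November 16.
22 March 2025 lies within the daylight-saving period (23 February – 16 November), so Rasium Sector is on daylight time, UTC−00:15.
10:56 Rasium Sector + 0h15m = 11:11 UTC.
1 November 2024 is a Friday, so the first Sunday is November 3 and the third is November 17.
1 March 2025 is a Saturday, so the first Monday is March 3 and the fourth is March 24.
At the standard offset (UTC+02:15), 11:11 UTC + 2h15m = 13:26 Varast Coast standard time.
Daylight saving runs 17 November 2024 – 24 March 2025; the standard-time date in Varast Coast, 22 March 2025, is inside that window, so Varast Coast is at UTC+03:15.
11:11 UTC + 3h15m = 14:26 Varast Coast.

14:26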